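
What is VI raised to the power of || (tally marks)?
Convert VI (Roman numeral) → 5 + 1 = 6 (decimal)
Convert || (tally marks) → 2 (decimal)
Compute 6 ^ 2 = 36
36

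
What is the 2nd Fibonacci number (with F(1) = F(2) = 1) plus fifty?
The 2nd Fibonacci number (with F(1) = F(2) = 1) = 1
Convert fifty (English words) → 50 (decimal)
Compute 1 + 50 = 51
51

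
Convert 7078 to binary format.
Convert 7078 (decimal) → 7078 = 4096 + 2048 + 512 + 256 + 128 + 32 + 4 + 2 → 0b1101110100110 (binary)
0b1101110100110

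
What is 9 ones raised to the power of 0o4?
Convert 9 ones (place-value notation) → 9 (decimal)
Convert 0o4 (octal) → 4 (decimal)
Compute 9 ^ 4 = 6561
6561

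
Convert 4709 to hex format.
Convert 4709 (decimal) → 4709 = 1×4096 + 2×256 + 6×16 + 5 → 0x1265 (hexadecimal)
0x1265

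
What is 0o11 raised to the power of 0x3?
Convert 0o11 (octal) → 1×8 + 1 = 9 (decimal)
Convert 0x3 (hexadecimal) → 3 (decimal)
Compute 9 ^ 3 = 729
729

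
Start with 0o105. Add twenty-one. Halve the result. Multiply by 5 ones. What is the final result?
Convert 0o105 (octal) → 1×64 + 5 = 69 (decimal)
Start: 69
Convert twenty-one (English words) → 21 (decimal)
69 + 21 = 90
90 ÷ 2 = 45
Convert 5 ones (place-value notation) → 5 (decimal)
45 × 5 = 225
225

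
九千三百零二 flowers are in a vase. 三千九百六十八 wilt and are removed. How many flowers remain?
Convert 九千三百零二 (Chinese numeral) → 9×1000 + 3×100 + 2 = 9302 (decimal)
Convert 三千九百六十八 (Chinese numeral) → 3×1000 + 9×100 + 6×10 + 8 = 3968 (decimal)
Compute 9302 - 3968 = 5334
5334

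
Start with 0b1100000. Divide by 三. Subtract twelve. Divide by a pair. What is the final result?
Convert 0b1100000 (binary) → 64 + 32 = 96 (decimal)
Start: 96
Convert 三 (Chinese numeral) → 3 (decimal)
96 ÷ 3 = 32
Convert twelve (English words) → 12 (decimal)
32 - 12 = 20
Convert a pair (colloquial) → 2 (decimal)
20 ÷ 2 = 10
10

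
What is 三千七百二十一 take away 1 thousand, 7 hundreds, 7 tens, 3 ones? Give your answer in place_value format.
Convert 三千七百二十一 (Chinese numeral) → 3×1000 + 7×100 + 2×10 + 1 = 3721 (decimal)
Convert 1 thousand, 7 hundreds, 7 tens, 3 ones (place-value notation) → 1×1000 + 7×100 + 7×10 + 3 = 1773 (decimal)
Compute 3721 - 1773 = 1948
Convert 1948 (decimal) → 1948 = 1×1000 + 9×100 + 4×10 + 8 → 1 thousand, 9 hundreds, 4 tens, 8 ones (place-value notation)
1 thousand, 9 hundreds, 4 tens, 8 ones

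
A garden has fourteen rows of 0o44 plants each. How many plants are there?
Convert 0o44 (octal) → 4×8 + 4 = 36 (decimal)
Convert fourteen (English words) → 14 (decimal)
Compute 36 × 14 = 504
504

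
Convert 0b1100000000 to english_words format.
Convert 0b1100000000 (binary) → 512 + 256 = 768 (decimal)
Convert 768 (decimal) → 768 = 7×100 + 68 → seven hundred sixty-eight (English words)
seven hundred sixty-eight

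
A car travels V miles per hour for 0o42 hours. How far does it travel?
Convert V (Roman numeral) → 5 (decimal)
Convert 0o42 (octal) → 4×8 + 2 = 34 (decimal)
Compute 5 × 34 = 170
170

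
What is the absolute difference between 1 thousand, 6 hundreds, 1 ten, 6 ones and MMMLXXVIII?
Convert 1 thousand, 6 hundreds, 1 ten, 6 ones (place-value notation) → 1×1000 + 6×100 + 1×10 + 6 = 1616 (decimal)
Convert MMMLXXVIII (Roman numeral) → 1000 + 1000 + 1000 + 50 + 10 + 10 + 5 + 1 + 1 + 1 = 3078 (decimal)
Compute |1616 - 3078| = 1462
1462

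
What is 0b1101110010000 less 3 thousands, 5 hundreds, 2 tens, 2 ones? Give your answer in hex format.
Convert 0b1101110010000 (binary) → 4096 + 2048 + 512 + 256 + 128 + 16 = 7056 (decimal)
Convert 3 thousands, 5 hundreds, 2 tens, 2 ones (place-value notation) → 3×1000 + 5×100 + 2×10 + 2 = 3522 (decimal)
Compute 7056 - 3522 = 3534
Convert 3534 (decimal) → 3534 = 13×256 + 12×16 + 14 → 0xDCE (hexadecimal)
0xDCE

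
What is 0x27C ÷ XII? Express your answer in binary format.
Convert 0x27C (hexadecimal) → 2×256 + 7×16 + 12 = 636 (decimal)
Convert XII (Roman numeral) → 10 + 1 + 1 = 12 (decimal)
Compute 636 ÷ 12 = 53
Convert 53 (decimal) → 53 = 32 + 16 + 4 + 1 → 0b110101 (binary)
0b110101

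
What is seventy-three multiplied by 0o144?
Convert seventy-three (English words) → 73 (decimal)
Convert 0o144 (octal) → 1×64 + 4×8 + 4 = 100 (decimal)
Compute 73 × 100 = 7300
7300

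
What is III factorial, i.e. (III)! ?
Convert III (Roman numeral) → 1 + 1 + 1 = 3 (decimal)
Compute 3! = 6
6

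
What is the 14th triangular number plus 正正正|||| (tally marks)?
The 14th triangular number = 14×15/2 = 105
Convert 正正正|||| (tally marks) → 5 + 5 + 5 + 4 = 19 (decimal)
Compute 105 + 19 = 124
124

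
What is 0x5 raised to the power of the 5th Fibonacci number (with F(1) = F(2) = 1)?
Convert 0x5 (hexadecimal) → 5 (decimal)
Convert the 5th Fibonacci number (with F(1) = F(2) = 1) (Fibonacci index) → 1, 1, 2, 3, 5 → 5 (decimal)
Compute 5 ^ 5 = 3125
3125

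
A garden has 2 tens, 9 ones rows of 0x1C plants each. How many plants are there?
Convert 0x1C (hexadecimal) → 1×16 + 12 = 28 (decimal)
Convert 2 tens, 9 ones (place-value notation) → 2×10 + 9 = 29 (decimal)
Compute 28 × 29 = 812
812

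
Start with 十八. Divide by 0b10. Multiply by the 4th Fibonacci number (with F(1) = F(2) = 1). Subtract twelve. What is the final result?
Convert 十八 (Chinese numeral) → 1×10 + 8 = 18 (decimal)
Start: 18
Convert 0b10 (binary) → 2 (decimal)
18 ÷ 2 = 9
Convert the 4th Fibonacci number (with F(1) = F(2) = 1) (Fibonacci index) → 1, 1, 2, 3 → 3 (decimal)
9 × 3 = 27
Convert twelve (English words) → 12 (decimal)
27 - 12 = 15
15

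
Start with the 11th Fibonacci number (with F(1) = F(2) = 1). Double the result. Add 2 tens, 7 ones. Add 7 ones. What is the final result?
Convert the 11th Fibonacci number (with F(1) = F(2) = 1) (Fibonacci index) → 1, 1, 2, 3, 5, 8, 13, 21, 34, 55, 89 → 89 (decimal)
Start: 89
89 × 2 = 178
Convert 2 tens, 7 ones (place-value notation) → 2×10 + 7 = 27 (decimal)
178 + 27 = 205
Convert 7 ones (place-value notation) → 7 (decimal)
205 + 7 = 212
212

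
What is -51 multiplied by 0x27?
Convert 0x27 (hexadecimal) → 2×16 + 7 = 39 (decimal)
Compute -51 × 39 = -1989
-1989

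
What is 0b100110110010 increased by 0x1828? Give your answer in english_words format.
Convert 0b100110110010 (binary) → 2048 + 256 + 128 + 32 + 16 + 2 = 2482 (decimal)
Convert 0x1828 (hexadecimal) → 1×4096 + 8×256 + 2×16 + 8 = 6184 (decimal)
Compute 2482 + 6184 = 8666
Convert 8666 (decimal) → 8666 = 8×1000 + 6×100 + 66 → eight thousand six hundred sixty-six (English words)
eight thousand six hundred sixty-six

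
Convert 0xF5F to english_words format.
Convert 0xF5F (hexadecimal) → 15×256 + 5×16 + 15 = 3935 (decimal)
Convert 3935 (decimal) → 3935 = 3×1000 + 9×100 + 35 → three thousand nine hundred thirty-five (English words)
three thousand nine hundred thirty-five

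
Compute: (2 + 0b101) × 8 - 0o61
Convert 0b101 (binary) → 4 + 1 = 5 (decimal)
Convert 0o61 (octal) → 6×8 + 1 = 49 (decimal)
Expression in decimal: (2 + 5) × 8 - 49
Parentheses first: 2 + 5 = 7
Multiply: 7 × 8 = 56
Subtract: 56 - 49 = 7
7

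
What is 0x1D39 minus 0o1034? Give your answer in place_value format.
Convert 0x1D39 (hexadecimal) → 1×4096 + 13×256 + 3×16 + 9 = 7481 (decimal)
Convert 0o1034 (octal) → 1×512 + 3×8 + 4 = 540 (decimal)
Compute 7481 - 540 = 6941
Convert 6941 (decimal) → 6941 = 6×1000 + 9×100 + 4×10 + 1 → 6 thousands, 9 hundreds, 4 tens, 1 one (place-value notation)
6 thousands, 9 hundreds, 4 tens, 1 one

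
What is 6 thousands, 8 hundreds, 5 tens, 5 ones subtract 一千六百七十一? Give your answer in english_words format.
Convert 6 thousands, 8 hundreds, 5 tens, 5 ones (place-value notation) → 6×1000 + 8×100 + 5×10 + 5 = 6855 (decimal)
Convert 一千六百七十一 (Chinese numeral) → 1×1000 + 6×100 + 7×10 + 1 = 1671 (decimal)
Compute 6855 - 1671 = 5184
Convert 5184 (decimal) → 5184 = 5×1000 + 1×100 + 84 → five thousand one hundred eighty-four (English words)
five thousand one hundred eighty-four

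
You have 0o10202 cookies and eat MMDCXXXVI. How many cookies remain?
Convert 0o10202 (octal) → 1×4096 + 2×64 + 2 = 4226 (decimal)
Convert MMDCXXXVI (Roman numeral) → 1000 + 1000 + 500 + 100 + 10 + 10 + 10 + 5 + 1 = 2636 (decimal)
Compute 4226 - 2636 = 1590
1590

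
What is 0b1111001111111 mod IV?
Convert 0b1111001111111 (binary) → 4096 + 2048 + 1024 + 512 + 64 + 32 + 16 + 8 + 4 + 2 + 1 = 7807 (decimal)
Convert IV (Roman numeral) → 4 (decimal)
Compute 7807 mod 4 = 3
3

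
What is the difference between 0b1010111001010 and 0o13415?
Convert 0b1010111001010 (binary) → 4096 + 1024 + 256 + 128 + 64 + 8 + 2 = 5578 (decimal)
Convert 0o13415 (octal) → 1×4096 + 3×512 + 4×64 + 1×8 + 5 = 5901 (decimal)
Difference: |5578 - 5901| = 323
323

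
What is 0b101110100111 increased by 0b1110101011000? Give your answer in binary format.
Convert 0b101110100111 (binary) → 2048 + 512 + 256 + 128 + 32 + 4 + 2 + 1 = 2983 (decimal)
Convert 0b1110101011000 (binary) → 4096 + 2048 + 1024 + 256 + 64 + 16 + 8 = 7512 (decimal)
Compute 2983 + 7512 = 10495
Convert 10495 (decimal) → 10495 = 8192 + 2048 + 128 + 64 + 32 + 16 + 8 + 4 + 2 + 1 → 0b10100011111111 (binary)
0b10100011111111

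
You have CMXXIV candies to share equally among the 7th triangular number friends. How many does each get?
Convert CMXXIV (Roman numeral) → 900 + 10 + 10 + 4 = 924 (decimal)
Convert the 7th triangular number (triangular index) → 7×8/2 = 28 (decimal)
Compute 924 ÷ 28 = 33
33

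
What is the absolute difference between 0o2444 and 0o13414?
Convert 0o2444 (octal) → 2×512 + 4×64 + 4×8 + 4 = 1316 (decimal)
Convert 0o13414 (octal) → 1×4096 + 3×512 + 4×64 + 1×8 + 4 = 5900 (decimal)
Compute |1316 - 5900| = 4584
4584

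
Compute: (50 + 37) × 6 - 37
Parentheses first: 50 + 37 = 87
Multiply: 87 × 6 = 522
Subtract: 522 - 37 = 485
485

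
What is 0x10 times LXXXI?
Convert 0x10 (hexadecimal) → 1×16 = 16 (decimal)
Convert LXXXI (Roman numeral) → 50 + 10 + 10 + 10 + 1 = 81 (decimal)
Compute 16 × 81 = 1296
1296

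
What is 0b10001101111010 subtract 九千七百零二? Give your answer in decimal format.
Convert 0b10001101111010 (binary) → 8192 + 512 + 256 + 64 + 32 + 16 + 8 + 2 = 9082 (decimal)
Convert 九千七百零二 (Chinese numeral) → 9×1000 + 7×100 + 2 = 9702 (decimal)
Compute 9082 - 9702 = -620
-620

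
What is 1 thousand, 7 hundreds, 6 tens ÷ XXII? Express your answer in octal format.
Convert 1 thousand, 7 hundreds, 6 tens (place-value notation) → 1×1000 + 7×100 + 6×10 = 1760 (decimal)
Convert XXII (Roman numeral) → 10 + 10 + 1 + 1 = 22 (decimal)
Compute 1760 ÷ 22 = 80
Convert 80 (decimal) → 80 = 1×64 + 2×8 → 0o120 (octal)
0o120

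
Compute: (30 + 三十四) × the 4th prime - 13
Convert 三十四 (Chinese numeral) → 3×10 + 4 = 34 (decimal)
Convert the 4th prime (prime index) → 7 (decimal)
Expression in decimal: (30 + 34) × 7 - 13
Parentheses first: 30 + 34 = 64
Multiply: 64 × 7 = 448
Subtract: 448 - 13 = 435
435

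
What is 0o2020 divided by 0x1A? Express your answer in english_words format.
Convert 0o2020 (octal) → 2×512 + 2×8 = 1040 (decimal)
Convert 0x1A (hexadecimal) → 1×16 + 10 = 26 (decimal)
Compute 1040 ÷ 26 = 40
Convert 40 (decimal) → forty (English words)
forty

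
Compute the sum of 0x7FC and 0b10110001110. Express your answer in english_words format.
Convert 0x7FC (hexadecimal) → 7×256 + 15×16 + 12 = 2044 (decimal)
Convert 0b10110001110 (binary) → 1024 + 256 + 128 + 8 + 4 + 2 = 1422 (decimal)
Compute 2044 + 1422 = 3466
Convert 3466 (decimal) → 3466 = 3×1000 + 4×100 + 66 → three thousand four hundred sixty-six (English words)
three thousand four hundred sixty-six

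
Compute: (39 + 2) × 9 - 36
Parentheses first: 39 + 2 = 41
Multiply: 41 × 9 = 369
Subtract: 369 - 36 = 333
333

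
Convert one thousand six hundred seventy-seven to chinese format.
Convert one thousand six hundred seventy-seven (English words) → 1×1000 + 6×100 + 77 = 1677 (decimal)
Convert 1677 (decimal) → 1677 = 1×1000 + 6×100 + 7×10 + 7 → 一千六百七十七 (Chinese numeral)
一千六百七十七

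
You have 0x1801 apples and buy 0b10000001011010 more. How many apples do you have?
Convert 0x1801 (hexadecimal) → 1×4096 + 8×256 + 1 = 6145 (decimal)
Convert 0b10000001011010 (binary) → 8192 + 64 + 16 + 8 + 2 = 8282 (decimal)
Compute 6145 + 8282 = 14427
14427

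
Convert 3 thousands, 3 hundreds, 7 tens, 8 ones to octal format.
Convert 3 thousands, 3 hundreds, 7 tens, 8 ones (place-value notation) → 3×1000 + 3×100 + 7×10 + 8 = 3378 (decimal)
Convert 3378 (decimal) → 3378 = 6×512 + 4×64 + 6×8 + 2 → 0o6462 (octal)
0o6462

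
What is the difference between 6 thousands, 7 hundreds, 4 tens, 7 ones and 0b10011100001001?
Convert 6 thousands, 7 hundreds, 4 tens, 7 ones (place-value notation) → 6×1000 + 7×100 + 4×10 + 7 = 6747 (decimal)
Convert 0b10011100001001 (binary) → 8192 + 1024 + 512 + 256 + 8 + 1 = 9993 (decimal)
Difference: |6747 - 9993| = 3246
3246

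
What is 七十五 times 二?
Convert 七十五 (Chinese numeral) → 7×10 + 5 = 75 (decimal)
Convert 二 (Chinese numeral) → 2 (decimal)
Compute 75 × 2 = 150
150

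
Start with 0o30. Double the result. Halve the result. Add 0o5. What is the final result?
Convert 0o30 (octal) → 3×8 = 24 (decimal)
Start: 24
24 × 2 = 48
48 ÷ 2 = 24
Convert 0o5 (octal) → 5 (decimal)
24 + 5 = 29
29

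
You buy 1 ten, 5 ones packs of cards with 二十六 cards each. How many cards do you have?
Convert 二十六 (Chinese numeral) → 2×10 + 6 = 26 (decimal)
Convert 1 ten, 5 ones (place-value notation) → 1×10 + 5 = 15 (decimal)
Compute 26 × 15 = 390
390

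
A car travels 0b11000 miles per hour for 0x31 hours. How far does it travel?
Convert 0b11000 (binary) → 16 + 8 = 24 (decimal)
Convert 0x31 (hexadecimal) → 3×16 + 1 = 49 (decimal)
Compute 24 × 49 = 1176
1176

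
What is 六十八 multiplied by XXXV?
Convert 六十八 (Chinese numeral) → 6×10 + 8 = 68 (decimal)
Convert XXXV (Roman numeral) → 10 + 10 + 10 + 5 = 35 (decimal)
Compute 68 × 35 = 2380
2380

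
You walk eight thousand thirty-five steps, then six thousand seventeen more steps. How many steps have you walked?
Convert eight thousand thirty-five (English words) → 8×1000 + 35 = 8035 (decimal)
Convert six thousand seventeen (English words) → 6×1000 + 17 = 6017 (decimal)
Compute 8035 + 6017 = 14052
14052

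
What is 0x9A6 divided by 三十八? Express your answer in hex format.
Convert 0x9A6 (hexadecimal) → 9×256 + 10×16 + 6 = 2470 (decimal)
Convert 三十八 (Chinese numeral) → 3×10 + 8 = 38 (decimal)
Compute 2470 ÷ 38 = 65
Convert 65 (decimal) → 65 = 4×16 + 1 → 0x41 (hexadecimal)
0x41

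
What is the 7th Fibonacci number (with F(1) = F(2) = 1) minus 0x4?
The 7th Fibonacci number (with F(1) = F(2) = 1): 1, 1, 2, 3, 5, 8, 13 → 13
Convert 0x4 (hexadecimal) → 4 (decimal)
Compute 13 - 4 = 9
9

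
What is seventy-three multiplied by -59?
Convert seventy-three (English words) → 73 (decimal)
Compute 73 × -59 = -4307
-4307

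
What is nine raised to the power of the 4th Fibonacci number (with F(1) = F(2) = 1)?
Convert nine (English words) → 9 (decimal)
Convert the 4th Fibonacci number (with F(1) = F(2) = 1) (Fibonacci index) → 1, 1, 2, 3 → 3 (decimal)
Compute 9 ^ 3 = 729
729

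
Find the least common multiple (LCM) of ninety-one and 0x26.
Convert ninety-one (English words) → 91 (decimal)
Convert 0x26 (hexadecimal) → 2×16 + 6 = 38 (decimal)
Compute lcm(91, 38) = 3458
3458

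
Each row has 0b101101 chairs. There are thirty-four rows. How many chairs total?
Convert 0b101101 (binary) → 32 + 8 + 4 + 1 = 45 (decimal)
Convert thirty-four (English words) → 34 (decimal)
Compute 45 × 34 = 1530
1530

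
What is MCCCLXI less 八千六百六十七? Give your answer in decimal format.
Convert MCCCLXI (Roman numeral) → 1000 + 100 + 100 + 100 + 50 + 10 + 1 = 1361 (decimal)
Convert 八千六百六十七 (Chinese numeral) → 8×1000 + 6×100 + 6×10 + 7 = 8667 (decimal)
Compute 1361 - 8667 = -7306
-7306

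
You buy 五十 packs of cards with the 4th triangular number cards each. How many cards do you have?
Convert the 4th triangular number (triangular index) → 4×5/2 = 10 (decimal)
Convert 五十 (Chinese numeral) → 5×10 = 50 (decimal)
Compute 10 × 50 = 500
500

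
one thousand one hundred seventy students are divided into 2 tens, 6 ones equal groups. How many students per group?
Convert one thousand one hundred seventy (English words) → 1×1000 + 1×100 + 70 = 1170 (decimal)
Convert 2 tens, 6 ones (place-value notation) → 2×10 + 6 = 26 (decimal)
Compute 1170 ÷ 26 = 45
45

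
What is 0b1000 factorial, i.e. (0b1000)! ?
Convert 0b1000 (binary) → 8 (decimal)
Compute 8! = 40320
40320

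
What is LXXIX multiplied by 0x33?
Convert LXXIX (Roman numeral) → 50 + 10 + 10 + 9 = 79 (decimal)
Convert 0x33 (hexadecimal) → 3×16 + 3 = 51 (decimal)
Compute 79 × 51 = 4029
4029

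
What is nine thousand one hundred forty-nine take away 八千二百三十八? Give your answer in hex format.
Convert nine thousand one hundred forty-nine (English words) → 9×1000 + 1×100 + 49 = 9149 (decimal)
Convert 八千二百三十八 (Chinese numeral) → 8×1000 + 2×100 + 3×10 + 8 = 8238 (decimal)
Compute 9149 - 8238 = 911
Convert 911 (decimal) → 911 = 3×256 + 8×16 + 15 → 0x38F (hexadecimal)
0x38F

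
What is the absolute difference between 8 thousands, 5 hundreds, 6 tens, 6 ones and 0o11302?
Convert 8 thousands, 5 hundreds, 6 tens, 6 ones (place-value notation) → 8×1000 + 5×100 + 6×10 + 6 = 8566 (decimal)
Convert 0o11302 (octal) → 1×4096 + 1×512 + 3×64 + 2 = 4802 (decimal)
Compute |8566 - 4802| = 3764
3764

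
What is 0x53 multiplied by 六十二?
Convert 0x53 (hexadecimal) → 5×16 + 3 = 83 (decimal)
Convert 六十二 (Chinese numeral) → 6×10 + 2 = 62 (decimal)
Compute 83 × 62 = 5146
5146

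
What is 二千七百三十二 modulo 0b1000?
Convert 二千七百三十二 (Chinese numeral) → 2×1000 + 7×100 + 3×10 + 2 = 2732 (decimal)
Convert 0b1000 (binary) → 8 (decimal)
Compute 2732 mod 8 = 4
4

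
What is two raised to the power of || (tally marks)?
Convert two (English words) → 2 (decimal)
Convert || (tally marks) → 2 (decimal)
Compute 2 ^ 2 = 4
4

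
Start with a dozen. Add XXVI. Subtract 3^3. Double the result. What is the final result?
Convert a dozen (colloquial) → 12 (decimal)
Start: 12
Convert XXVI (Roman numeral) → 10 + 10 + 5 + 1 = 26 (decimal)
12 + 26 = 38
Convert 3^3 (power) → 27 (decimal)
38 - 27 = 11
11 × 2 = 22
22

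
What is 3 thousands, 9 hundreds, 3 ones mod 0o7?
Convert 3 thousands, 9 hundreds, 3 ones (place-value notation) → 3×1000 + 9×100 + 3 = 3903 (decimal)
Convert 0o7 (octal) → 7 (decimal)
Compute 3903 mod 7 = 4
4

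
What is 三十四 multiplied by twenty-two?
Convert 三十四 (Chinese numeral) → 3×10 + 4 = 34 (decimal)
Convert twenty-two (English words) → 22 (decimal)
Compute 34 × 22 = 748
748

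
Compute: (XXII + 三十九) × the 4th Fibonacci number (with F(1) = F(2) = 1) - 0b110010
Convert XXII (Roman numeral) → 10 + 10 + 1 + 1 = 22 (decimal)
Convert 三十九 (Chinese numeral) → 3×10 + 9 = 39 (decimal)
Convert the 4th Fibonacci number (with F(1) = F(2) = 1) (Fibonacci index) → 1, 1, 2, 3 → 3 (decimal)
Convert 0b110010 (binary) → 32 + 16 + 2 = 50 (decimal)
Expression in decimal: (22 + 39) × 3 - 50
Parentheses first: 22 + 39 = 61
Multiply: 61 × 3 = 183
Subtract: 183 - 50 = 133
133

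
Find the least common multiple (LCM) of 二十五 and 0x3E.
Convert 二十五 (Chinese numeral) → 2×10 + 5 = 25 (decimal)
Convert 0x3E (hexadecimal) → 3×16 + 14 = 62 (decimal)
Compute lcm(25, 62) = 1550
1550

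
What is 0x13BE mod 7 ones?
Convert 0x13BE (hexadecimal) → 1×4096 + 3×256 + 11×16 + 14 = 5054 (decimal)
Convert 7 ones (place-value notation) → 7 (decimal)
Compute 5054 mod 7 = 0
0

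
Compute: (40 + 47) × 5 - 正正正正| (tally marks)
Convert 正正正正| (tally marks) → 5 + 5 + 5 + 5 + 1 = 21 (decimal)
Expression in decimal: (40 + 47) × 5 - 21
Parentheses first: 40 + 47 = 87
Multiply: 87 × 5 = 435
Subtract: 435 - 21 = 414
414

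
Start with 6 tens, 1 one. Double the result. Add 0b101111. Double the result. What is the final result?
Convert 6 tens, 1 one (place-value notation) → 6×10 + 1 = 61 (decimal)
Start: 61
61 × 2 = 122
Convert 0b101111 (binary) → 32 + 8 + 4 + 2 + 1 = 47 (decimal)
122 + 47 = 169
169 × 2 = 338
338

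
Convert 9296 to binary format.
Convert 9296 (decimal) → 9296 = 8192 + 1024 + 64 + 16 → 0b10010001010000 (binary)
0b10010001010000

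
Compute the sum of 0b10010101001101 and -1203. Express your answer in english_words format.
Convert 0b10010101001101 (binary) → 8192 + 1024 + 256 + 64 + 8 + 4 + 1 = 9549 (decimal)
Compute 9549 + -1203 = 8346
Convert 8346 (decimal) → 8346 = 8×1000 + 3×100 + 46 → eight thousand three hundred forty-six (English words)
eight thousand three hundred forty-six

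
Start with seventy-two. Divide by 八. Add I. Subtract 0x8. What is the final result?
Convert seventy-two (English words) → 72 (decimal)
Start: 72
Convert 八 (Chinese numeral) → 8 (decimal)
72 ÷ 8 = 9
Convert I (Roman numeral) → 1 (decimal)
9 + 1 = 10
Convert 0x8 (hexadecimal) → 8 (decimal)
10 - 8 = 2
2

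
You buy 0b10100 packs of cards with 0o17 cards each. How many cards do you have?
Convert 0o17 (octal) → 1×8 + 7 = 15 (decimal)
Convert 0b10100 (binary) → 16 + 4 = 20 (decimal)
Compute 15 × 20 = 300
300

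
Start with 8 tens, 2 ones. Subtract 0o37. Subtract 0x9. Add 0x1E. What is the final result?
Convert 8 tens, 2 ones (place-value notation) → 8×10 + 2 = 82 (decimal)
Start: 82
Convert 0o37 (octal) → 3×8 + 7 = 31 (decimal)
82 - 31 = 51
Convert 0x9 (hexadecimal) → 9 (decimal)
51 - 9 = 42
Convert 0x1E (hexadecimal) → 1×16 + 14 = 30 (decimal)
42 + 30 = 72
72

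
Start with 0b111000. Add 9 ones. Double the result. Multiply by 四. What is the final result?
Convert 0b111000 (binary) → 32 + 16 + 8 = 56 (decimal)
Start: 56
Convert 9 ones (place-value notation) → 9 (decimal)
56 + 9 = 65
65 × 2 = 130
Convert 四 (Chinese numeral) → 4 (decimal)
130 × 4 = 520
520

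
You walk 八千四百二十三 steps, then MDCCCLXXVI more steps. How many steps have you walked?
Convert 八千四百二十三 (Chinese numeral) → 8×1000 + 4×100 + 2×10 + 3 = 8423 (decimal)
Convert MDCCCLXXVI (Roman numeral) → 1000 + 500 + 100 + 100 + 100 + 50 + 10 + 10 + 5 + 1 = 1876 (decimal)
Compute 8423 + 1876 = 10299
10299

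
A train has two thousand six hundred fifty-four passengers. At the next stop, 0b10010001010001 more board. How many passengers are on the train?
Convert two thousand six hundred fifty-four (English words) → 2×1000 + 6×100 + 54 = 2654 (decimal)
Convert 0b10010001010001 (binary) → 8192 + 1024 + 64 + 16 + 1 = 9297 (decimal)
Compute 2654 + 9297 = 11951
11951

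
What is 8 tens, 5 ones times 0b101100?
Convert 8 tens, 5 ones (place-value notation) → 8×10 + 5 = 85 (decimal)
Convert 0b101100 (binary) → 32 + 8 + 4 = 44 (decimal)
Compute 85 × 44 = 3740
3740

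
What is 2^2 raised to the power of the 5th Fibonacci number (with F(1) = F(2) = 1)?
Convert 2^2 (power) → 4 (decimal)
Convert the 5th Fibonacci number (with F(1) = F(2) = 1) (Fibonacci index) → 1, 1, 2, 3, 5 → 5 (decimal)
Compute 4 ^ 5 = 1024
1024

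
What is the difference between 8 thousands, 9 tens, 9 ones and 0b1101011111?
Convert 8 thousands, 9 tens, 9 ones (place-value notation) → 8×1000 + 9×10 + 9 = 8099 (decimal)
Convert 0b1101011111 (binary) → 512 + 256 + 64 + 16 + 8 + 4 + 2 + 1 = 863 (decimal)
Difference: |8099 - 863| = 7236
7236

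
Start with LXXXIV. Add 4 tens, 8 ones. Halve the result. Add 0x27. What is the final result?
Convert LXXXIV (Roman numeral) → 50 + 10 + 10 + 10 + 4 = 84 (decimal)
Start: 84
Convert 4 tens, 8 ones (place-value notation) → 4×10 + 8 = 48 (decimal)
84 + 48 = 132
132 ÷ 2 = 66
Convert 0x27 (hexadecimal) → 2×16 + 7 = 39 (decimal)
66 + 39 = 105
105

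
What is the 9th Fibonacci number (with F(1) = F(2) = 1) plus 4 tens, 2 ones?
The 9th Fibonacci number (with F(1) = F(2) = 1): 1, 1, 2, 3, 5, 8, 13, 21, 34 → 34
Convert 4 tens, 2 ones (place-value notation) → 4×10 + 2 = 42 (decimal)
Compute 34 + 42 = 76
76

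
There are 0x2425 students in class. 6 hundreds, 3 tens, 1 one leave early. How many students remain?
Convert 0x2425 (hexadecimal) → 2×4096 + 4×256 + 2×16 + 5 = 9253 (decimal)
Convert 6 hundreds, 3 tens, 1 one (place-value notation) → 6×100 + 3×10 + 1 = 631 (decimal)
Compute 9253 - 631 = 8622
8622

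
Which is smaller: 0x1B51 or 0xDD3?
Convert 0x1B51 (hexadecimal) → 1×4096 + 11×256 + 5×16 + 1 = 6993 (decimal)
Convert 0xDD3 (hexadecimal) → 13×256 + 13×16 + 3 = 3539 (decimal)
Compare 6993 vs 3539: smaller = 3539
3539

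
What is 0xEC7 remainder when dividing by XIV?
Convert 0xEC7 (hexadecimal) → 14×256 + 12×16 + 7 = 3783 (decimal)
Convert XIV (Roman numeral) → 10 + 4 = 14 (decimal)
Compute 3783 mod 14 = 3
3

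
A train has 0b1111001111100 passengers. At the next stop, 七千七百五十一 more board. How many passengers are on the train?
Convert 0b1111001111100 (binary) → 4096 + 2048 + 1024 + 512 + 64 + 32 + 16 + 8 + 4 = 7804 (decimal)
Convert 七千七百五十一 (Chinese numeral) → 7×1000 + 7×100 + 5×10 + 1 = 7751 (decimal)
Compute 7804 + 7751 = 15555
15555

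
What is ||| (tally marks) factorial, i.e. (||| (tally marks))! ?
Convert ||| (tally marks) → 3 (decimal)
Compute 3! = 6
6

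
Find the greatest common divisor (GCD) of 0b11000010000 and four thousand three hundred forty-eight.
Convert 0b11000010000 (binary) → 1024 + 512 + 16 = 1552 (decimal)
Convert four thousand three hundred forty-eight (English words) → 4×1000 + 3×100 + 48 = 4348 (decimal)
Compute gcd(1552, 4348) = 4
4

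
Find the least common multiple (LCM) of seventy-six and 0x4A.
Convert seventy-six (English words) → 76 (decimal)
Convert 0x4A (hexadecimal) → 4×16 + 10 = 74 (decimal)
Compute lcm(76, 74) = 2812
2812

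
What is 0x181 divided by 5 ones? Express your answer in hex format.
Convert 0x181 (hexadecimal) → 1×256 + 8×16 + 1 = 385 (decimal)
Convert 5 ones (place-value notation) → 5 (decimal)
Compute 385 ÷ 5 = 77
Convert 77 (decimal) → 77 = 4×16 + 13 → 0x4D (hexadecimal)
0x4D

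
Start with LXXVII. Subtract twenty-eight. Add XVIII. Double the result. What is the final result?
Convert LXXVII (Roman numeral) → 50 + 10 + 10 + 5 + 1 + 1 = 77 (decimal)
Start: 77
Convert twenty-eight (English words) → 28 (decimal)
77 - 28 = 49
Convert XVIII (Roman numeral) → 10 + 5 + 1 + 1 + 1 = 18 (decimal)
49 + 18 = 67
67 × 2 = 134
134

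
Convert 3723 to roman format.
Convert 3723 (decimal) → 3723 = 1000 + 1000 + 1000 + 500 + 100 + 100 + 10 + 10 + 1 + 1 + 1 → MMMDCCXXIII (Roman numeral)
MMMDCCXXIII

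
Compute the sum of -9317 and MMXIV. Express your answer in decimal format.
Convert MMXIV (Roman numeral) → 1000 + 1000 + 10 + 4 = 2014 (decimal)
Compute -9317 + 2014 = -7303
-7303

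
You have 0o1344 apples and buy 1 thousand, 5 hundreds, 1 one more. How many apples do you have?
Convert 0o1344 (octal) → 1×512 + 3×64 + 4×8 + 4 = 740 (decimal)
Convert 1 thousand, 5 hundreds, 1 one (place-value notation) → 1×1000 + 5×100 + 1 = 1501 (decimal)
Compute 740 + 1501 = 2241
2241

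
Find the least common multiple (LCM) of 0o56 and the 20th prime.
Convert 0o56 (octal) → 5×8 + 6 = 46 (decimal)
Convert the 20th prime (prime index) → 71 (decimal)
Compute lcm(46, 71) = 3266
3266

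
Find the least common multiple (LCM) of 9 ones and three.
Convert 9 ones (place-value notation) → 9 (decimal)
Convert three (English words) → 3 (decimal)
Compute lcm(9, 3) = 9
9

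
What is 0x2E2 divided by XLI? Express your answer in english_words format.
Convert 0x2E2 (hexadecimal) → 2×256 + 14×16 + 2 = 738 (decimal)
Convert XLI (Roman numeral) → 40 + 1 = 41 (decimal)
Compute 738 ÷ 41 = 18
Convert 18 (decimal) → eighteen (English words)
eighteen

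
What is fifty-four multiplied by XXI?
Convert fifty-four (English words) → 54 (decimal)
Convert XXI (Roman numeral) → 10 + 10 + 1 = 21 (decimal)
Compute 54 × 21 = 1134
1134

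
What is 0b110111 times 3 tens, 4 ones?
Convert 0b110111 (binary) → 32 + 16 + 4 + 2 + 1 = 55 (decimal)
Convert 3 tens, 4 ones (place-value notation) → 3×10 + 4 = 34 (decimal)
Compute 55 × 34 = 1870
1870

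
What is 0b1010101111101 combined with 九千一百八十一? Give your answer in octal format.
Convert 0b1010101111101 (binary) → 4096 + 1024 + 256 + 64 + 32 + 16 + 8 + 4 + 1 = 5501 (decimal)
Convert 九千一百八十一 (Chinese numeral) → 9×1000 + 1×100 + 8×10 + 1 = 9181 (decimal)
Compute 5501 + 9181 = 14682
Convert 14682 (decimal) → 14682 = 3×4096 + 4×512 + 5×64 + 3×8 + 2 → 0o34532 (octal)
0o34532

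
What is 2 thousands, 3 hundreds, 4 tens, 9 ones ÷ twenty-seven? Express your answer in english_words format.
Convert 2 thousands, 3 hundreds, 4 tens, 9 ones (place-value notation) → 2×1000 + 3×100 + 4×10 + 9 = 2349 (decimal)
Convert twenty-seven (English words) → 27 (decimal)
Compute 2349 ÷ 27 = 87
Convert 87 (decimal) → eighty-seven (English words)
eighty-seven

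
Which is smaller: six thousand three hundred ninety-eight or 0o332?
Convert six thousand three hundred ninety-eight (English words) → 6×1000 + 3×100 + 98 = 6398 (decimal)
Convert 0o332 (octal) → 3×64 + 3×8 + 2 = 218 (decimal)
Compare 6398 vs 218: smaller = 218
218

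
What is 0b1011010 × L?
Convert 0b1011010 (binary) → 64 + 16 + 8 + 2 = 90 (decimal)
Convert L (Roman numeral) → 50 (decimal)
Compute 90 × 50 = 4500
4500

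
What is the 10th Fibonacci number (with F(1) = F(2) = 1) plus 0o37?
The 10th Fibonacci number (with F(1) = F(2) = 1): 1, 1, 2, 3, 5, 8, 13, 21, 34, 55 → 55
Convert 0o37 (octal) → 3×8 + 7 = 31 (decimal)
Compute 55 + 31 = 86
86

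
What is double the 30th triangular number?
The 30th triangular number = 30×31/2 = 465
Compute 465 × 2 = 930
930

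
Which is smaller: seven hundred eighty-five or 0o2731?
Convert seven hundred eighty-five (English words) → 7×100 + 85 = 785 (decimal)
Convert 0o2731 (octal) → 2×512 + 7×64 + 3×8 + 1 = 1497 (decimal)
Compare 785 vs 1497: smaller = 785
785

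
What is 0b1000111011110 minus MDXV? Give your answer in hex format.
Convert 0b1000111011110 (binary) → 4096 + 256 + 128 + 64 + 16 + 8 + 4 + 2 = 4574 (decimal)
Convert MDXV (Roman numeral) → 1000 + 500 + 10 + 5 = 1515 (decimal)
Compute 4574 - 1515 = 3059
Convert 3059 (decimal) → 3059 = 11×256 + 15×16 + 3 → 0xBF3 (hexadecimal)
0xBF3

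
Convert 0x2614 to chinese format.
Convert 0x2614 (hexadecimal) → 2×4096 + 6×256 + 1×16 + 4 = 9748 (decimal)
Convert 9748 (decimal) → 9748 = 9×1000 + 7×100 + 4×10 + 8 → 九千七百四十八 (Chinese numeral)
九千七百四十八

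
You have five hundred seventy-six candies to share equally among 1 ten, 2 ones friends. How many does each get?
Convert five hundred seventy-six (English words) → 5×100 + 76 = 576 (decimal)
Convert 1 ten, 2 ones (place-value notation) → 1×10 + 2 = 12 (decimal)
Compute 576 ÷ 12 = 48
48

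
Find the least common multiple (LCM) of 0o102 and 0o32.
Convert 0o102 (octal) → 1×64 + 2 = 66 (decimal)
Convert 0o32 (octal) → 3×8 + 2 = 26 (decimal)
Compute lcm(66, 26) = 858
858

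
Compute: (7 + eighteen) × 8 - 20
Convert eighteen (English words) → 18 (decimal)
Expression in decimal: (7 + 18) × 8 - 20
Parentheses first: 7 + 18 = 25
Multiply: 25 × 8 = 200
Subtract: 200 - 20 = 180
180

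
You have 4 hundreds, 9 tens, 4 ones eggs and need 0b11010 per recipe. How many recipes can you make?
Convert 4 hundreds, 9 tens, 4 ones (place-value notation) → 4×100 + 9×10 + 4 = 494 (decimal)
Convert 0b11010 (binary) → 16 + 8 + 2 = 26 (decimal)
Compute 494 ÷ 26 = 19
19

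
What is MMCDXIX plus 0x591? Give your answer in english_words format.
Convert MMCDXIX (Roman numeral) → 1000 + 1000 + 400 + 10 + 9 = 2419 (decimal)
Convert 0x591 (hexadecimal) → 5×256 + 9×16 + 1 = 1425 (decimal)
Compute 2419 + 1425 = 3844
Convert 3844 (decimal) → 3844 = 3×1000 + 8×100 + 44 → three thousand eight hundred forty-four (English words)
three thousand eight hundred forty-four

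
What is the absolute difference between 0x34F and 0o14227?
Convert 0x34F (hexadecimal) → 3×256 + 4×16 + 15 = 847 (decimal)
Convert 0o14227 (octal) → 1×4096 + 4×512 + 2×64 + 2×8 + 7 = 6295 (decimal)
Compute |847 - 6295| = 5448
5448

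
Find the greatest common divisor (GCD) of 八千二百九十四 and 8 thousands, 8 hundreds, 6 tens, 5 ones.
Convert 八千二百九十四 (Chinese numeral) → 8×1000 + 2×100 + 9×10 + 4 = 8294 (decimal)
Convert 8 thousands, 8 hundreds, 6 tens, 5 ones (place-value notation) → 8×1000 + 8×100 + 6×10 + 5 = 8865 (decimal)
Compute gcd(8294, 8865) = 1
1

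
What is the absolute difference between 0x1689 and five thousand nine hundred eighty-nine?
Convert 0x1689 (hexadecimal) → 1×4096 + 6×256 + 8×16 + 9 = 5769 (decimal)
Convert five thousand nine hundred eighty-nine (English words) → 5×1000 + 9×100 + 89 = 5989 (decimal)
Compute |5769 - 5989| = 220
220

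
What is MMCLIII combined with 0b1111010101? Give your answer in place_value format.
Convert MMCLIII (Roman numeral) → 1000 + 1000 + 100 + 50 + 1 + 1 + 1 = 2153 (decimal)
Convert 0b1111010101 (binary) → 512 + 256 + 128 + 64 + 16 + 4 + 1 = 981 (decimal)
Compute 2153 + 981 = 3134
Convert 3134 (decimal) → 3134 = 3×1000 + 1×100 + 3×10 + 4 → 3 thousands, 1 hundred, 3 tens, 4 ones (place-value notation)
3 thousands, 1 hundred, 3 tens, 4 ones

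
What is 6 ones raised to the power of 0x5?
Convert 6 ones (place-value notation) → 6 (decimal)
Convert 0x5 (hexadecimal) → 5 (decimal)
Compute 6 ^ 5 = 7776
7776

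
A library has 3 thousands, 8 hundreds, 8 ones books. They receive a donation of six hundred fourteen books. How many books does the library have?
Convert 3 thousands, 8 hundreds, 8 ones (place-value notation) → 3×1000 + 8×100 + 8 = 3808 (decimal)
Convert six hundred fourteen (English words) → 6×100 + 14 = 614 (decimal)
Compute 3808 + 614 = 4422
4422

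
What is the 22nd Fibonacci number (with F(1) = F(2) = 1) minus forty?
The 22nd Fibonacci number (with F(1) = F(2) = 1) = 17711
Convert forty (English words) → 40 (decimal)
Compute 17711 - 40 = 17671
17671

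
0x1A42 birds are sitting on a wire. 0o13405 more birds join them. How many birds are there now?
Convert 0x1A42 (hexadecimal) → 1×4096 + 10×256 + 4×16 + 2 = 6722 (decimal)
Convert 0o13405 (octal) → 1×4096 + 3×512 + 4×64 + 5 = 5893 (decimal)
Compute 6722 + 5893 = 12615
12615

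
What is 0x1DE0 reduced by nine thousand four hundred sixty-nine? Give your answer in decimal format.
Convert 0x1DE0 (hexadecimal) → 1×4096 + 13×256 + 14×16 = 7648 (decimal)
Convert nine thousand four hundred sixty-nine (English words) → 9×1000 + 4×100 + 69 = 9469 (decimal)
Compute 7648 - 9469 = -1821
-1821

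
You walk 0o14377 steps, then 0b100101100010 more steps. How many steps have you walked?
Convert 0o14377 (octal) → 1×4096 + 4×512 + 3×64 + 7×8 + 7 = 6399 (decimal)
Convert 0b100101100010 (binary) → 2048 + 256 + 64 + 32 + 2 = 2402 (decimal)
Compute 6399 + 2402 = 8801
8801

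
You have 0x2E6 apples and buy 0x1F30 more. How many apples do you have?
Convert 0x2E6 (hexadecimal) → 2×256 + 14×16 + 6 = 742 (decimal)
Convert 0x1F30 (hexadecimal) → 1×4096 + 15×256 + 3×16 = 7984 (decimal)
Compute 742 + 7984 = 8726
8726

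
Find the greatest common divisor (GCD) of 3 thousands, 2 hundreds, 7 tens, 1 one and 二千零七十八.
Convert 3 thousands, 2 hundreds, 7 tens, 1 one (place-value notation) → 3×1000 + 2×100 + 7×10 + 1 = 3271 (decimal)
Convert 二千零七十八 (Chinese numeral) → 2×1000 + 7×10 + 8 = 2078 (decimal)
Compute gcd(3271, 2078) = 1
1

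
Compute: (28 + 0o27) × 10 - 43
Convert 0o27 (octal) → 2×8 + 7 = 23 (decimal)
Expression in decimal: (28 + 23) × 10 - 43
Parentheses first: 28 + 23 = 51
Multiply: 51 × 10 = 510
Subtract: 510 - 43 = 467
467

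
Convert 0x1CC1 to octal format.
Convert 0x1CC1 (hexadecimal) → 1×4096 + 12×256 + 12×16 + 1 = 7361 (decimal)
Convert 7361 (decimal) → 7361 = 1×4096 + 6×512 + 3×64 + 1 → 0o16301 (octal)
0o16301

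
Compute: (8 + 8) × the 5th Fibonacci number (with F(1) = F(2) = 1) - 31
Convert the 5th Fibonacci number (with F(1) = F(2) = 1) (Fibonacci index) → 1, 1, 2, 3, 5 → 5 (decimal)
Expression in decimal: (8 + 8) × 5 - 31
Parentheses first: 8 + 8 = 16
Multiply: 16 × 5 = 80
Subtract: 80 - 31 = 49
49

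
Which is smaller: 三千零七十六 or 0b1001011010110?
Convert 三千零七十六 (Chinese numeral) → 3×1000 + 7×10 + 6 = 3076 (decimal)
Convert 0b1001011010110 (binary) → 4096 + 512 + 128 + 64 + 16 + 4 + 2 = 4822 (decimal)
Compare 3076 vs 4822: smaller = 3076
3076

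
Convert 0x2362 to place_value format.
Convert 0x2362 (hexadecimal) → 2×4096 + 3×256 + 6×16 + 2 = 9058 (decimal)
Convert 9058 (decimal) → 9058 = 9×1000 + 5×10 + 8 → 9 thousands, 5 tens, 8 ones (place-value notation)
9 thousands, 5 tens, 8 ones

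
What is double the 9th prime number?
The 9th prime number = 23
Compute 23 × 2 = 46
46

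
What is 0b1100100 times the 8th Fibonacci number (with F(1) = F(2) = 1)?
Convert 0b1100100 (binary) → 64 + 32 + 4 = 100 (decimal)
Convert the 8th Fibonacci number (with F(1) = F(2) = 1) (Fibonacci index) → 1, 1, 2, 3, 5, 8, 13, 21 → 21 (decimal)
Compute 100 × 21 = 2100
2100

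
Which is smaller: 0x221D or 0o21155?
Convert 0x221D (hexadecimal) → 2×4096 + 2×256 + 1×16 + 13 = 8733 (decimal)
Convert 0o21155 (octal) → 2×4096 + 1×512 + 1×64 + 5×8 + 5 = 8813 (decimal)
Compare 8733 vs 8813: smaller = 8733
8733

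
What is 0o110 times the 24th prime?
Convert 0o110 (octal) → 1×64 + 1×8 = 72 (decimal)
Convert the 24th prime (prime index) → 89 (decimal)
Compute 72 × 89 = 6408
6408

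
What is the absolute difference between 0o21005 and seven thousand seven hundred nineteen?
Convert 0o21005 (octal) → 2×4096 + 1×512 + 5 = 8709 (decimal)
Convert seven thousand seven hundred nineteen (English words) → 7×1000 + 7×100 + 19 = 7719 (decimal)
Compute |8709 - 7719| = 990
990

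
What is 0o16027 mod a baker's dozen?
Convert 0o16027 (octal) → 1×4096 + 6×512 + 2×8 + 7 = 7191 (decimal)
Convert a baker's dozen (colloquial) → 13 (decimal)
Compute 7191 mod 13 = 2
2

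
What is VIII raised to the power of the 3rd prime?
Convert VIII (Roman numeral) → 5 + 1 + 1 + 1 = 8 (decimal)
Convert the 3rd prime (prime index) → 5 (decimal)
Compute 8 ^ 5 = 32768
32768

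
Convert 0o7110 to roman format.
Convert 0o7110 (octal) → 7×512 + 1×64 + 1×8 = 3656 (decimal)
Convert 3656 (decimal) → 3656 = 1000 + 1000 + 1000 + 500 + 100 + 50 + 5 + 1 → MMMDCLVI (Roman numeral)
MMMDCLVI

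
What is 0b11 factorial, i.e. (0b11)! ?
Convert 0b11 (binary) → 2 + 1 = 3 (decimal)
Compute 3! = 6
6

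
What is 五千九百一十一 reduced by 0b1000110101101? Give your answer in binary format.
Convert 五千九百一十一 (Chinese numeral) → 5×1000 + 9×100 + 1×10 + 1 = 5911 (decimal)
Convert 0b1000110101101 (binary) → 4096 + 256 + 128 + 32 + 8 + 4 + 1 = 4525 (decimal)
Compute 5911 - 4525 = 1386
Convert 1386 (decimal) → 1386 = 1024 + 256 + 64 + 32 + 8 + 2 → 0b10101101010 (binary)
0b10101101010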